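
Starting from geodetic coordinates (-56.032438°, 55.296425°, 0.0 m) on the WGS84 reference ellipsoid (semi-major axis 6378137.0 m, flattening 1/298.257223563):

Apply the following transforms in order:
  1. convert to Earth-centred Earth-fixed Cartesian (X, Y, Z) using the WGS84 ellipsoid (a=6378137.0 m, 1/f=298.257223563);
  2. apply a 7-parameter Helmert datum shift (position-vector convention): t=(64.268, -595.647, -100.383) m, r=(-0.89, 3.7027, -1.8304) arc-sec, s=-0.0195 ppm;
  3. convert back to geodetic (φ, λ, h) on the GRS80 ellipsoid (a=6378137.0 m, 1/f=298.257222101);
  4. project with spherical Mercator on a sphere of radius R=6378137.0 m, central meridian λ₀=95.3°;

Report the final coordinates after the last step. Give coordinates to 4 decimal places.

start: φ=-56.032438°, λ=55.296425°, h=0.000 m
→ ECEF (a=6378137.000, f=1/298.257223563): X=2033562.9582, Y=2936446.3888, Z=-5266461.0343
→ Helmert 7p (PV): X=2033558.7053, Y=2935809.9147, Z=-5266610.4898
→ geod (Bowring, a=6378137.000): φ=-56.03710353°, λ=55.29066757°, h=-169.7225 m
→ merc (R=6378137.0, λ₀=95.3°): E=-4453818.5127, N=-7565805.4677

E=-4453818.5127 m, N=-7565805.4677 m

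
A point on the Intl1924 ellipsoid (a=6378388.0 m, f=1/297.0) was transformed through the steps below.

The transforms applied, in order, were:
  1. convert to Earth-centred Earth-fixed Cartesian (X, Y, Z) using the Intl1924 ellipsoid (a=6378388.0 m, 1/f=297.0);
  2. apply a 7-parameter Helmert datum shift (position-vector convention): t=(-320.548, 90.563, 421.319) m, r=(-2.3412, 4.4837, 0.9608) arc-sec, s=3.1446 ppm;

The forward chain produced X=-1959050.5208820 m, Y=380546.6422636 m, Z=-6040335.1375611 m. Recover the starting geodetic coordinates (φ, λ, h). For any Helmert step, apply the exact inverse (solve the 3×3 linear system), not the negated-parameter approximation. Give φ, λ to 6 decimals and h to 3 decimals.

start: X=-1959050.5209, Y=380546.6423, Z=-6040335.1376 m
→ Helmert⁻¹: X=-1958590.7290, Y=380532.5717, Z=-6040775.7167
→ geod (Bowring, a=6378388.000): φ=-71.83680100°, λ=169.00504300°, h=2734.5230 m

φ=-71.836801°, λ=169.005043°, h=2734.523 m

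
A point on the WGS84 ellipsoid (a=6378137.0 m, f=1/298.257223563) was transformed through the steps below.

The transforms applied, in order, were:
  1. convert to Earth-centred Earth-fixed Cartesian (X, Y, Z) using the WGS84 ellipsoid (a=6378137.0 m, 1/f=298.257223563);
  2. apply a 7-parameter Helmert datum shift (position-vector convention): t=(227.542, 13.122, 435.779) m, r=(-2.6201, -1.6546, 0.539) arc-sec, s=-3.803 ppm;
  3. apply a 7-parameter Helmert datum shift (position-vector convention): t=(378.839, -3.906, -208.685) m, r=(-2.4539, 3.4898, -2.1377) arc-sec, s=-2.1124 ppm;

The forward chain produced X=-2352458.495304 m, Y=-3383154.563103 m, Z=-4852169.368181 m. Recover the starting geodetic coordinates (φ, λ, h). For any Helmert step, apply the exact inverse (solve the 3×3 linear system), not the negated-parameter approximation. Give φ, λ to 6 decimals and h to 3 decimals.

start: X=-2352458.4953, Y=-3383154.5631, Z=-4852169.3682 m
→ Helmert⁻¹: X=-2352725.1502, Y=-3383124.4629, Z=-4852050.9868
→ Helmert⁻¹: X=-2353009.4067, Y=-3383082.6625, Z=-4852529.3186
→ geod (Bowring, a=6378137.000): φ=-49.85087000°, λ=-124.81947400°, h=548.1190 m

φ=-49.850870°, λ=-124.819474°, h=548.119 m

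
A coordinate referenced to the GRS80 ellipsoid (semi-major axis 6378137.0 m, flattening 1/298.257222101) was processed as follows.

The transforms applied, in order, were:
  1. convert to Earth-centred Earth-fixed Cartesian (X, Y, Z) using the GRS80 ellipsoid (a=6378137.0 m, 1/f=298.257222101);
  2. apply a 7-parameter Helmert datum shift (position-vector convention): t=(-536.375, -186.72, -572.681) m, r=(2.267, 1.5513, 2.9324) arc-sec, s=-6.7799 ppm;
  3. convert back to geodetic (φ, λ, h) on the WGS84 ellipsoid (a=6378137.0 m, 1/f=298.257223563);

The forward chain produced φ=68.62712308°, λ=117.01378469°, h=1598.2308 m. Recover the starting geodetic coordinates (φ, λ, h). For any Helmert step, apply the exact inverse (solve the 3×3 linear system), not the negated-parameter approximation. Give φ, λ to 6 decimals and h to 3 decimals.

φ=68.628884°, λ=116.999393°, h=2146.336 m

start: φ=68.627123°, λ=117.013785°, h=1598.231 m
→ ECEF (a=6378137.000, f=1/298.257223563): X=-1059106.5283, Y=2077377.8915, Z=5918429.3306
→ Helmert⁻¹: X=-1058592.3093, Y=2077658.8012, Z=5919011.3455
→ geod (Bowring, a=6378137.000): φ=68.62888400°, λ=116.99939300°, h=2146.3360 m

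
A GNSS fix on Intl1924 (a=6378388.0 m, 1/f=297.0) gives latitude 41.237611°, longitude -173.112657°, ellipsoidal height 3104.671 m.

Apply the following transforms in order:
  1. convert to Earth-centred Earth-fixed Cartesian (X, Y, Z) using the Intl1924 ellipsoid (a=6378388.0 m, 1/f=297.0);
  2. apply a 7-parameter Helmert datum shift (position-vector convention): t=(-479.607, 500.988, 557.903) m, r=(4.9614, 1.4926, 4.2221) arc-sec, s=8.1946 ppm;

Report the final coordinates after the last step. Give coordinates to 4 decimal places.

X=-4771588.2109 m, Y=-576000.6149 m, Z=4185033.3068 m

start: φ=41.237611°, λ=-173.112657°, h=3104.671 m
→ ECEF (a=6378388.000, f=1/297.0): X=-4771111.5832, Y=-576298.5672, Z=4184420.4507
→ Helmert 7p (PV): X=-4771588.2109, Y=-576000.6149, Z=4185033.3068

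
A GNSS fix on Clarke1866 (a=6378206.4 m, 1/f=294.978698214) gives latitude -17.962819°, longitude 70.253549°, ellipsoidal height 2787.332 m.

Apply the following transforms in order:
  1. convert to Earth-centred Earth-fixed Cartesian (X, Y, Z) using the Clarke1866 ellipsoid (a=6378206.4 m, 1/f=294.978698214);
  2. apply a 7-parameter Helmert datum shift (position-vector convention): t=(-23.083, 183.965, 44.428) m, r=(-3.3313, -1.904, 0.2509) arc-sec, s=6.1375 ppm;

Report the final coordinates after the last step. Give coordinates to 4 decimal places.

X=2051449.1870 m, Y=5715060.5291 m, Z=-1955252.8413 m

start: φ=-17.962819°, λ=70.253549°, h=2787.332 m
→ ECEF (a=6378206.400, f=1/294.978698214): X=2051448.5824, Y=5714870.5717, Z=-1955211.9068
→ Helmert 7p (PV): X=2051449.1870, Y=5715060.5291, Z=-1955252.8413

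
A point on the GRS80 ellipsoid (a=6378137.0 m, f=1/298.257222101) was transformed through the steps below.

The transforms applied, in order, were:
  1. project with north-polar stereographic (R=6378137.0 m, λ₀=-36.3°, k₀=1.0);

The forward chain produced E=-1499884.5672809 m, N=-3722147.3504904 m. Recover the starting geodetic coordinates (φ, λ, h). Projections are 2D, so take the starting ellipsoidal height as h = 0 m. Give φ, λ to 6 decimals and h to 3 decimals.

start: E=-1499884.5673, N=-3722147.3505 m
→ stereo⁻¹: φ=55.07399800°, λ=-58.24757000°

φ=55.073998°, λ=-58.247570°, h=0.000 m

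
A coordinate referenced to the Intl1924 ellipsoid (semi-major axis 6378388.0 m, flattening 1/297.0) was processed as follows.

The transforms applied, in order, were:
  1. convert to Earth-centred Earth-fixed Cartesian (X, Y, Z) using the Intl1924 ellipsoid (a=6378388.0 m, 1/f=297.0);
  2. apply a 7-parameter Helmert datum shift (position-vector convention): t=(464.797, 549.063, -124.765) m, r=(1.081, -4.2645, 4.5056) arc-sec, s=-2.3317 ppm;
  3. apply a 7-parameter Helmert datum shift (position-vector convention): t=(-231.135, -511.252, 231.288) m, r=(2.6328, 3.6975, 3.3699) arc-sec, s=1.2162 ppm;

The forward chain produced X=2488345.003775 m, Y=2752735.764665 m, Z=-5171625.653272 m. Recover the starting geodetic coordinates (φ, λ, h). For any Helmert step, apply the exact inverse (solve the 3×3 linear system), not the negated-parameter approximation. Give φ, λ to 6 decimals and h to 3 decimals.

φ=-54.525623°, λ=47.887182°, h=949.923 m

start: X=2488345.0038, Y=2752735.7647, Z=-5171625.6533 m
→ Helmert⁻¹: X=2488710.8026, Y=2753136.9940, Z=-5171841.1802
→ Helmert⁻¹: X=2488205.0064, Y=2752512.8929, Z=-5171794.3429
→ geod (Bowring, a=6378388.000): φ=-54.52562300°, λ=47.88718200°, h=949.9230 m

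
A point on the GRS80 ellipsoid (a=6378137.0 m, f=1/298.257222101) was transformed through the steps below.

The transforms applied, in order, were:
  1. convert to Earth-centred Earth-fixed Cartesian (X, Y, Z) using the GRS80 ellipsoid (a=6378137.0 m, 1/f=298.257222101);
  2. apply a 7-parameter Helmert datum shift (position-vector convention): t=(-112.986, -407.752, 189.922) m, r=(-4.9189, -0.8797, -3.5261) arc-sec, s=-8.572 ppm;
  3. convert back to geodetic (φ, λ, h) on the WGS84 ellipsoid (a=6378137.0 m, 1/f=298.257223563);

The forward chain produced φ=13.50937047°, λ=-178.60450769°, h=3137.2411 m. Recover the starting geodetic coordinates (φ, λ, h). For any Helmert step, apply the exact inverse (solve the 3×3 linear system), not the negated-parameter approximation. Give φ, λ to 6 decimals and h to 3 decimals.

start: φ=13.509370°, λ=-178.604508°, h=3137.241 m
→ ECEF (a=6378137.000, f=1/298.257223563): X=-6204007.9166, Y=-151134.3022, Z=1480989.7046
→ Helmert⁻¹: X=-6203939.2161, Y=-150869.2129, Z=1480835.3375
→ geod (Bowring, a=6378137.000): φ=13.50817300°, λ=-178.60693900°, h=3028.1300 m

φ=13.508173°, λ=-178.606939°, h=3028.130 m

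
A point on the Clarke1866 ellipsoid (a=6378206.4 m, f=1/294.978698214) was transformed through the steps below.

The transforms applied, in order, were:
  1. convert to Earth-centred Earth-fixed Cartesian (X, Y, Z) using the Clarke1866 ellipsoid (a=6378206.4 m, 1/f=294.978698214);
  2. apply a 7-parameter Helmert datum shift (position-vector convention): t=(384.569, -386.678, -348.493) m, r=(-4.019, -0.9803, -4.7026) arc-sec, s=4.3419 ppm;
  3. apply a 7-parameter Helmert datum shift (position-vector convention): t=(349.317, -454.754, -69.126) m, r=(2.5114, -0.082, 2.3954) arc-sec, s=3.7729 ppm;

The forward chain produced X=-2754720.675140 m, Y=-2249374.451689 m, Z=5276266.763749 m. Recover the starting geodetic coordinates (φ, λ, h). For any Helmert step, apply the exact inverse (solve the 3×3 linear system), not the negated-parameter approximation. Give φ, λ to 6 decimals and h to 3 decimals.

φ=56.200277°, λ=-140.783131°, h=-47.064 m

start: X=-2754720.6751, Y=-2249374.4517, Z=5276266.7637 m
→ Helmert⁻¹: X=-2755083.6160, Y=-2248814.9746, Z=5276344.4587
→ Helmert⁻¹: X=-2755379.8780, Y=-2248584.1673, Z=5276639.3233
→ geod (Bowring, a=6378206.400): φ=56.20027700°, λ=-140.78313100°, h=-47.0640 m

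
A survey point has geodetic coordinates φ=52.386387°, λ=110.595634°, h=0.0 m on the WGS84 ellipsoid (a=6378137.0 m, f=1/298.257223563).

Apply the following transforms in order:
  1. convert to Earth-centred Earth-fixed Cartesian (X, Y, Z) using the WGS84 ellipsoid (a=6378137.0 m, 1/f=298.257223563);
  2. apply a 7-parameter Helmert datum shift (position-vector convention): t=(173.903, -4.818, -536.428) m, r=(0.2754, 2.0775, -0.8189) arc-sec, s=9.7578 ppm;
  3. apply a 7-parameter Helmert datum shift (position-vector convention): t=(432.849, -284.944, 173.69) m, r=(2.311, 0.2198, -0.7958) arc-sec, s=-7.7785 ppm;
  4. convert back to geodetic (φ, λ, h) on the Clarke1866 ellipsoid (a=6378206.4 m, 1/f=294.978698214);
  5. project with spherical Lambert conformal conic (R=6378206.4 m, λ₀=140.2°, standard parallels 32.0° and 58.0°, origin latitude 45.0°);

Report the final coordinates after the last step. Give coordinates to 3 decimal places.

E=-1930276.142 m, N=1163327.917 m

start: φ=52.386387°, λ=110.595634°, h=0.000 m
→ ECEF (a=6378137.000, f=1/298.257223563): X=-1372253.1962, Y=3651665.3311, Z=5029158.4568
→ Helmert 7p (PV): X=-1372027.5314, Y=3651694.8786, Z=5028689.7995
→ Helmert 7p (PV): X=-1371564.5628, Y=3651330.4821, Z=5028866.7493
→ geod (Bowring, a=6378206.400): φ=52.39081209°, λ=110.58789508°, h=-490.4875 m
→ lcc (R=6378206.4, λ₀=140.2°): E=-1930276.1416, N=1163327.9173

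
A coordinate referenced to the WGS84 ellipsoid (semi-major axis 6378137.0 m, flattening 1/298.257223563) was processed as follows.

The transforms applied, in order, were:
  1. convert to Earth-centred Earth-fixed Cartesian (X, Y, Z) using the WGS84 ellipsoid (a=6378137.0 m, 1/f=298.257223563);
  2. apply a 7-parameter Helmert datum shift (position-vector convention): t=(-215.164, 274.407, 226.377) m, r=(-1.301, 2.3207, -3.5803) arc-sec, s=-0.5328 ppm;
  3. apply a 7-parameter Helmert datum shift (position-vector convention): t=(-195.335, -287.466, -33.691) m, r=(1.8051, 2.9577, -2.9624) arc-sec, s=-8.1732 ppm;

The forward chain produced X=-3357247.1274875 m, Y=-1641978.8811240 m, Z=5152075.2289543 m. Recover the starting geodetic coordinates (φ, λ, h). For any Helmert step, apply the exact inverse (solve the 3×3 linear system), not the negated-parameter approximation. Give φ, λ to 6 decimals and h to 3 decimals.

φ=54.226351°, λ=-153.934100°, h=410.469 m

start: X=-3357247.1275, Y=-1641978.8811, Z=5152075.2290 m
→ Helmert⁻¹: X=-3357129.5301, Y=-1641707.9605, Z=5152117.2577
→ Helmert⁻¹: X=-3356945.6157, Y=-1642074.0064, Z=5151845.4991
→ geod (Bowring, a=6378137.000): φ=54.22635100°, λ=-153.93410000°, h=410.4690 m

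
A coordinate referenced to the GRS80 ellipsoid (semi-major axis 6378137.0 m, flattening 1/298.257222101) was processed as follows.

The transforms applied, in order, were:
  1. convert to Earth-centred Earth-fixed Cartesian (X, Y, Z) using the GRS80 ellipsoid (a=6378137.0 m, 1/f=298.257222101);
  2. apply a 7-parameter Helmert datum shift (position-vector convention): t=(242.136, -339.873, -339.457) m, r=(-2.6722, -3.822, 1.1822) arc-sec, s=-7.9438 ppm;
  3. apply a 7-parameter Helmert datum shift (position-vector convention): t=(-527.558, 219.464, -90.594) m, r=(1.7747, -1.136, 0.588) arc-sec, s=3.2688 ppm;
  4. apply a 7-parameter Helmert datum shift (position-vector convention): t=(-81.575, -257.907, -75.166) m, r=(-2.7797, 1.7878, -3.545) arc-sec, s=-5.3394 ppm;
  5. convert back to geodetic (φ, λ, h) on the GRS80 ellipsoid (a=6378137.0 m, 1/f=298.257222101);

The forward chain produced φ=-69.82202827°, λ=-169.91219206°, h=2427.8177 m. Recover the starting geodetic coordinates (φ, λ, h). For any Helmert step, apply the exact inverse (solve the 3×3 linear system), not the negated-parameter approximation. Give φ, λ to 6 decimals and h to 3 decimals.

φ=-69.823377°, λ=-169.922835°, h=1869.666 m

start: φ=-69.822028°, λ=-169.912192°, h=2427.818 m
→ ECEF (a=6378137.000, f=1/298.257222101): X=-2173286.2792, Y=-386644.1355, Z=-5966499.1512
→ Helmert⁻¹: X=-2173157.9535, Y=-386345.2344, Z=-5966479.8849
→ Helmert⁻¹: X=-2172657.2553, Y=-386608.5756, Z=-5966354.4957
→ Helmert⁻¹: X=-2173029.4139, Y=-386182.0254, Z=-5966027.1697
→ geod (Bowring, a=6378137.000): φ=-69.82337700°, λ=-169.92283500°, h=1869.6660 m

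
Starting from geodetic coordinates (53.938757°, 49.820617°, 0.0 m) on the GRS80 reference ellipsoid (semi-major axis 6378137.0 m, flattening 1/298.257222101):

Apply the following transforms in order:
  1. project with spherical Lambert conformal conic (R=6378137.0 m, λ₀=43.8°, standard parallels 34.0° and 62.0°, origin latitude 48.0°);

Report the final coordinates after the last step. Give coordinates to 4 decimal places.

start: φ=53.938757°, λ=49.820617°, h=0.000 m
→ lcc (R=6378137.0, λ₀=43.8°): E=383987.9708, N=657276.0218

E=383987.9708 m, N=657276.0218 m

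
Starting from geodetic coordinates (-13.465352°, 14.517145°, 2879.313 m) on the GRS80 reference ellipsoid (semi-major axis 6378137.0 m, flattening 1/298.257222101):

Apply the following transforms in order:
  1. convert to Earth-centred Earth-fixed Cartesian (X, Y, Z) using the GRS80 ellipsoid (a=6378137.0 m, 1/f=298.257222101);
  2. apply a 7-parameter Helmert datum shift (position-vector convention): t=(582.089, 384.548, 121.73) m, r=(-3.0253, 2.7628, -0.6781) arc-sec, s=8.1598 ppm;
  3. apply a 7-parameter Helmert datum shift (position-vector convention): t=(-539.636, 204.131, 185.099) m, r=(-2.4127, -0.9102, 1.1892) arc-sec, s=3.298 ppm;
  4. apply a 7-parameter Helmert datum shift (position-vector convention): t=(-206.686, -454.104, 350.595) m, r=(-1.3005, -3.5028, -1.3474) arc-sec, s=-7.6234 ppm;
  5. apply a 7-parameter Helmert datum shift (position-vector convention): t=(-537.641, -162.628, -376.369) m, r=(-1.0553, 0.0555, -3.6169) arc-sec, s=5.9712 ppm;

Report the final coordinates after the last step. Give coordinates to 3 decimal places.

X=6007971.694 m, Y=1555641.863 m, Z=-1475937.394 m

start: φ=-13.465352°, λ=14.517145°, h=2879.313 m
→ ECEF (a=6378137.000, f=1/298.257222101): X=6008569.6468, Y=1555840.1553, Z=-1476191.6372
→ Helmert 7p (PV): X=6009186.1065, Y=1556195.9936, Z=-1476185.2545
→ Helmert 7p (PV): X=6008663.8308, Y=1556422.6353, Z=-1475996.7097
→ Helmert 7p (PV): X=6008446.5707, Y=1555908.1094, Z=-1475542.6371
→ Helmert 7p (PV): X=6007971.6936, Y=1555641.8626, Z=-1475937.3940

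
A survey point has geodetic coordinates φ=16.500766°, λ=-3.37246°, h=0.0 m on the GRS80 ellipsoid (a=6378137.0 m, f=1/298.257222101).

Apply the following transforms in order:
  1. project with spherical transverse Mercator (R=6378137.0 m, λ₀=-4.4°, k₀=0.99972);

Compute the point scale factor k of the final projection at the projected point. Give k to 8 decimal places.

0.99986782

start: φ=16.500766°, λ=-3.372460°, h=0.000 m
→ into tm (λ₀=-4.4°): φ=16.50076600°, λ−λ₀=1.02754000°
scale k = 0.99986782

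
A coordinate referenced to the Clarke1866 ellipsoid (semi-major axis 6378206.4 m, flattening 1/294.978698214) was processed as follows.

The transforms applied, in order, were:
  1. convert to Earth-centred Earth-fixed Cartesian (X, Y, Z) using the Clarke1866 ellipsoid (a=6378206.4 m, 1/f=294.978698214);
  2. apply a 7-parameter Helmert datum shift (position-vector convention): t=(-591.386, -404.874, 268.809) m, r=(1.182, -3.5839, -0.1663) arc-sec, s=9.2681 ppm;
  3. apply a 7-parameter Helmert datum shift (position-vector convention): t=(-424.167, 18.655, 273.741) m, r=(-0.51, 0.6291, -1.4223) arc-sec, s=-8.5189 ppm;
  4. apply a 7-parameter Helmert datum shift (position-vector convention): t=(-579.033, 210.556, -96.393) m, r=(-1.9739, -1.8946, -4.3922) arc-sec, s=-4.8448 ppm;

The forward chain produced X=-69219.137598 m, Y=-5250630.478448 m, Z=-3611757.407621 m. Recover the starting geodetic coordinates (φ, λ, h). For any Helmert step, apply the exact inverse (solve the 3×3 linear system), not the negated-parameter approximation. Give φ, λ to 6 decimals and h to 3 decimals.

start: X=-69219.1376, Y=-5250630.4784, Z=-3611757.4076 m
→ Helmert⁻¹: X=-68561.8007, Y=-5250833.3705, Z=-3611728.1318
→ Helmert⁻¹: X=-68090.9900, Y=-5250888.2959, Z=-3612045.8341
→ Helmert⁻¹: X=-67557.5090, Y=-5250455.5148, Z=-3612249.9026
→ geod (Bowring, a=6378206.400): φ=-34.70715000°, λ=-90.73718300°, h=2160.9780 m

φ=-34.707150°, λ=-90.737183°, h=2160.978 m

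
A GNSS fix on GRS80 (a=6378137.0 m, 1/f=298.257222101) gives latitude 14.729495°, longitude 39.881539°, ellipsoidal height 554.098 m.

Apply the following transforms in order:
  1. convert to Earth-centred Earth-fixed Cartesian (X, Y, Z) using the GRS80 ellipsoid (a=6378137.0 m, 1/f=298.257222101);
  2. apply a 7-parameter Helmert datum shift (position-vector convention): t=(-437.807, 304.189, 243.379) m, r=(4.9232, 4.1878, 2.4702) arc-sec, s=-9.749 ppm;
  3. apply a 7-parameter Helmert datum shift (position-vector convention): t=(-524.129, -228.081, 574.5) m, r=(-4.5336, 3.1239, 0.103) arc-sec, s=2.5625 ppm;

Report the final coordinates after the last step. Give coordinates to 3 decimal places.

start: φ=14.729495°, λ=39.881539°, h=554.098 m
→ ECEF (a=6378137.000, f=1/298.257222101): X=4734993.4506, Y=3956477.5081, Z=1611312.0339
→ Helmert 7p (PV): X=4734494.8145, Y=3956761.3715, Z=1611538.0042
→ Helmert 7p (PV): X=4734005.2488, Y=3956581.2148, Z=1611957.9613

X=4734005.249 m, Y=3956581.215 m, Z=1611957.961 m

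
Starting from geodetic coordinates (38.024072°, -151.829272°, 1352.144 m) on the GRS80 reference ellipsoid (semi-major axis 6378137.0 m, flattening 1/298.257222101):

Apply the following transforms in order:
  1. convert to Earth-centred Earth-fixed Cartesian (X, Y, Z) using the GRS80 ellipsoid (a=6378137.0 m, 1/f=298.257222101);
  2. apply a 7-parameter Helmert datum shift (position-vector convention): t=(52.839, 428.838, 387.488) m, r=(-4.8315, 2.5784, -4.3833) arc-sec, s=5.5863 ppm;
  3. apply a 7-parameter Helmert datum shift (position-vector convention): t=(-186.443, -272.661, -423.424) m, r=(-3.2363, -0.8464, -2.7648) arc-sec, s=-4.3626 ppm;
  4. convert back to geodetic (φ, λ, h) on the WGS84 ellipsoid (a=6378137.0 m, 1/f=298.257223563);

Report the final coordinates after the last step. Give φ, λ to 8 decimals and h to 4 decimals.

start: φ=38.024072°, λ=-151.829272°, h=1352.144 m
→ ECEF (a=6378137.000, f=1/298.257222101): X=-4435800.1532, Y=-2375538.2043, Z=3908382.0292
→ Helmert 7p (PV): X=-4435773.7196, Y=-2374936.8222, Z=3908902.4447
→ Helmert 7p (PV): X=-4435988.6849, Y=-2375078.3344, Z=3908481.0284
→ geod (Bowring, a=6378137.000): φ=38.02505676°, λ=-151.83490163°, h=1373.0458 m

φ=38.02505676°, λ=-151.83490163°, h=1373.0458 m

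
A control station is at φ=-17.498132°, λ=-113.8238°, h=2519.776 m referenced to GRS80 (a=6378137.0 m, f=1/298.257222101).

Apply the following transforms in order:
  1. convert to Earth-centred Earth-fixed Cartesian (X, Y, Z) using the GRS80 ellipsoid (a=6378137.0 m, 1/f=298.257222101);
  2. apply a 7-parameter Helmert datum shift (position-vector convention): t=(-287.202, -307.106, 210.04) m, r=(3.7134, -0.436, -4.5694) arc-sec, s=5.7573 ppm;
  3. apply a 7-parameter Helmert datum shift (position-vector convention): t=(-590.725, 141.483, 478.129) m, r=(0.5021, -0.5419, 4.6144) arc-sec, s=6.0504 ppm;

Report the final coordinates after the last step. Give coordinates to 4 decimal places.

start: φ=-17.498132°, λ=-113.823800°, h=2519.776 m
→ ECEF (a=6378137.000, f=1/298.257222101): X=-2458792.2743, Y=-5568562.4696, Z=-1906240.6805
→ Helmert 7p (PV): X=-2459212.9643, Y=-5568812.8470, Z=-1906147.0645
→ Helmert 7p (PV): X=-2459688.9787, Y=-5568755.4334, Z=-1905700.4853

X=-2459688.9787 m, Y=-5568755.4334 m, Z=-1905700.4853 m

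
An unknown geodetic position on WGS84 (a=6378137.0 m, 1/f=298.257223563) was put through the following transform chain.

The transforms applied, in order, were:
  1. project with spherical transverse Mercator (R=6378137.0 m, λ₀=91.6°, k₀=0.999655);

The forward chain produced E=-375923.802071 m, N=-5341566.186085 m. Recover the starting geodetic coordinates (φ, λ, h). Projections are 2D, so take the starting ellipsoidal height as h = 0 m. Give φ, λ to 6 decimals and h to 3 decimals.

φ=-47.890338°, λ=86.561477°, h=0.000 m

start: E=-375923.8021, N=-5341566.1861 m
→ tm⁻¹: φ=-47.89033800°, λ=86.56147700°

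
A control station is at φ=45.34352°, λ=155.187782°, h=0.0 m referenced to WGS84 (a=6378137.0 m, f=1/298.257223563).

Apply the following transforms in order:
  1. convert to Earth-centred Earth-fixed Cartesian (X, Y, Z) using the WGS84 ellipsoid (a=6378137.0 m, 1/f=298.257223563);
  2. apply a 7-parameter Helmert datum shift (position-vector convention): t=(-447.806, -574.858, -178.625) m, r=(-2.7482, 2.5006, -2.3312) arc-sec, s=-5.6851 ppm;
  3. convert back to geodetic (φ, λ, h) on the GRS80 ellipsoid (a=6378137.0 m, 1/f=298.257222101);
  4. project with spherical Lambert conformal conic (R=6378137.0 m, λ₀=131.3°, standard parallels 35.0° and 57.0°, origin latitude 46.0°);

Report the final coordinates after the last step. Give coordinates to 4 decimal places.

E=1807692.4264 m, N=203013.0160 m

start: φ=45.343520°, λ=155.187782°, h=0.000 m
→ ECEF (a=6378137.000, f=1/298.257223563): X=-4075986.4509, Y=1884425.0074, Z=4514262.6361
→ Helmert 7p (PV): X=-4076335.0597, Y=1883945.6488, Z=4514082.6537
→ geod (Bowring, a=6378137.000): φ=45.34164375°, λ=155.19520006°, h=-46.9815 m
→ lcc (R=6378137.0, λ₀=131.3°): E=1807692.4264, N=203013.0160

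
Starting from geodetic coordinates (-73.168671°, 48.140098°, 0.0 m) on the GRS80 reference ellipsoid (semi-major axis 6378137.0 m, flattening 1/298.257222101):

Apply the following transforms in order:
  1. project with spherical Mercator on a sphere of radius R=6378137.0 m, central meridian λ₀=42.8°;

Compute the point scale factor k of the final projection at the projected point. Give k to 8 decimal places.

3.45357280

start: φ=-73.168671°, λ=48.140098°, h=0.000 m
→ into merc (λ₀=42.8°): φ=-73.16867100°, λ−λ₀=5.34009800°
scale k = 3.45357280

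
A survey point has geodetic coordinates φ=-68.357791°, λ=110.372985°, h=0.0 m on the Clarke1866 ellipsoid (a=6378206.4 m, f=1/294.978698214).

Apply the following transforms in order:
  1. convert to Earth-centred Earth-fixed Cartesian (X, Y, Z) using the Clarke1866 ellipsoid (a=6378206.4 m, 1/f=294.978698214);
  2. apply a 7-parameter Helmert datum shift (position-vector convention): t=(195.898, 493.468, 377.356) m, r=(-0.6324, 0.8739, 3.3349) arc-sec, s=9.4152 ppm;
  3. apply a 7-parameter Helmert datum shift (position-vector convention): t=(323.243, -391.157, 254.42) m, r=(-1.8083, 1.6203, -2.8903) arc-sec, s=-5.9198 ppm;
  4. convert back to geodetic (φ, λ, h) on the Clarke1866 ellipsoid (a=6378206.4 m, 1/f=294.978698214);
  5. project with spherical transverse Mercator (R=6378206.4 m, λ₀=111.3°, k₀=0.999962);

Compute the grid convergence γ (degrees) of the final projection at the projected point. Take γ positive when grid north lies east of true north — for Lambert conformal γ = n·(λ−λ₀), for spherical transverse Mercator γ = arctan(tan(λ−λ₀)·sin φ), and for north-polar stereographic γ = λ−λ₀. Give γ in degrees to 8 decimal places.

0.87128499

start: φ=-68.357791°, λ=110.372985°, h=0.000 m
→ ECEF (a=6378206.400, f=1/294.978698214): X=-821326.2586, Y=2211671.0278, Z=-5905740.1604
→ Helmert 7p (PV): X=-821198.8739, Y=2212153.9329, Z=-5905421.7093
→ Helmert 7p (PV): X=-820886.1612, Y=2211709.4155, Z=-5905145.2731
→ geod (Bowring, a=6378206.400): φ=-68.35680050°, λ=110.36264049°, h=-596.1692 m
→ into tm (λ₀=111.3°): φ=-68.35680050°, λ−λ₀=-0.93735951°
convergence γ = 0.87128499°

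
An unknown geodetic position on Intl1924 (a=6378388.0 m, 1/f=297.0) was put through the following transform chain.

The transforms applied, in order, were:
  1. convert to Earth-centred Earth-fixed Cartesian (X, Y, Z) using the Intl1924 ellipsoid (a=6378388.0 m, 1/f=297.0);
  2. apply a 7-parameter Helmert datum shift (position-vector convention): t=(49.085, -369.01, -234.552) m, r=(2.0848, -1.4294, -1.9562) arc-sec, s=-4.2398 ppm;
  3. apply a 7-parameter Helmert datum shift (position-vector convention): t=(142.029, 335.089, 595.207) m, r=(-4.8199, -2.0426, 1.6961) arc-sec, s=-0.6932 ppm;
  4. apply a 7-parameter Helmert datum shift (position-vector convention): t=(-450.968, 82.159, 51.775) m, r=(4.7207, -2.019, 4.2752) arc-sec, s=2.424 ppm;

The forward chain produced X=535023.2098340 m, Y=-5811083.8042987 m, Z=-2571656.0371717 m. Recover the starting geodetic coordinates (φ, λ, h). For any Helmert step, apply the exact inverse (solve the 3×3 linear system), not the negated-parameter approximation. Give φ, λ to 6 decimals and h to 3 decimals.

φ=-23.927720°, λ=-84.738950°, h=2542.937 m

start: X=535023.2098, Y=-5811083.8043, Z=-2571656.0372 m
→ Helmert⁻¹: X=535327.2605, Y=-5811221.8272, Z=-2571573.8193
→ Helmert⁻¹: X=535112.3418, Y=-5811505.2364, Z=-2572311.9089
→ Helmert⁻¹: X=535102.8142, Y=-5811181.7863, Z=-2572033.2344
→ geod (Bowring, a=6378388.000): φ=-23.92772000°, λ=-84.73895000°, h=2542.9370 m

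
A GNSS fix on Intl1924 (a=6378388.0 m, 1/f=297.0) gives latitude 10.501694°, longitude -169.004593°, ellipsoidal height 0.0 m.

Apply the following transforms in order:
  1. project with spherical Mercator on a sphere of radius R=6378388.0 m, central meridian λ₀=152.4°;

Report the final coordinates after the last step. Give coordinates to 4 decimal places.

E=4296590.1320 m, N=1175690.6612 m

start: φ=10.501694°, λ=-169.004593°, h=0.000 m
→ merc (R=6378388.0, λ₀=152.4°): E=4296590.1320, N=1175690.6612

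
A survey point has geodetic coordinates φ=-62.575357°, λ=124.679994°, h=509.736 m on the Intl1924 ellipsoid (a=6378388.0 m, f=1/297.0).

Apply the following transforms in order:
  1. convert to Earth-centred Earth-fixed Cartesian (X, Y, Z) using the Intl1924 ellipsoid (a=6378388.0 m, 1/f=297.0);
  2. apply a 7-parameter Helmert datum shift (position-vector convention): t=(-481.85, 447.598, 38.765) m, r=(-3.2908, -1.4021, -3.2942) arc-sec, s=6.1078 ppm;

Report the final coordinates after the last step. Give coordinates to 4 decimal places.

start: φ=-62.575357°, λ=124.679994°, h=509.736 m
→ ECEF (a=6378388.000, f=1/297.0): X=-1676145.8068, Y=2422468.7903, Z=-5638911.6069
→ Helmert 7p (PV): X=-1676560.8743, Y=2422867.9885, Z=-5638957.3259

X=-1676560.8743 m, Y=2422867.9885 m, Z=-5638957.3259 m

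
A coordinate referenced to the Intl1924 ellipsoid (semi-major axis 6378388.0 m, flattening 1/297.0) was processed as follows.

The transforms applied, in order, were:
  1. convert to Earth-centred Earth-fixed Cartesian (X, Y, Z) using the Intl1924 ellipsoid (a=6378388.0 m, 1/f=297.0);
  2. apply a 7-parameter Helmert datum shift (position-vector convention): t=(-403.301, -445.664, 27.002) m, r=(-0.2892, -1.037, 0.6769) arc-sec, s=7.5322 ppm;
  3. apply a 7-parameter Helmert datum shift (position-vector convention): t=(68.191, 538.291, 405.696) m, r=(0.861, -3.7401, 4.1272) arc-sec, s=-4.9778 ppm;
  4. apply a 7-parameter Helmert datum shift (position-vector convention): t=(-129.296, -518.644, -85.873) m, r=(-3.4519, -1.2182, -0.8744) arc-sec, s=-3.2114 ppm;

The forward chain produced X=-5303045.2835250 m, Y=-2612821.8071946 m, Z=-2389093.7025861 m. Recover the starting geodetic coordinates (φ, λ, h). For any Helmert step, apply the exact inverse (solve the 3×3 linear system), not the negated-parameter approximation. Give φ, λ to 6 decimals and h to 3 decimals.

φ=-22.143212°, λ=-153.773827°, h=490.492 m

start: X=-5303045.2835, Y=-2612821.8072, Z=-2389093.7026 m
→ Helmert⁻¹: X=-5302936.0529, Y=-2612294.0516, Z=-2389027.9000
→ Helmert⁻¹: X=-5303126.2451, Y=-2612749.2110, Z=-2389338.4249
→ Helmert⁻¹: X=-5302703.5883, Y=-2612263.1188, Z=-2389324.4330
→ geod (Bowring, a=6378388.000): φ=-22.14321200°, λ=-153.77382700°, h=490.4920 m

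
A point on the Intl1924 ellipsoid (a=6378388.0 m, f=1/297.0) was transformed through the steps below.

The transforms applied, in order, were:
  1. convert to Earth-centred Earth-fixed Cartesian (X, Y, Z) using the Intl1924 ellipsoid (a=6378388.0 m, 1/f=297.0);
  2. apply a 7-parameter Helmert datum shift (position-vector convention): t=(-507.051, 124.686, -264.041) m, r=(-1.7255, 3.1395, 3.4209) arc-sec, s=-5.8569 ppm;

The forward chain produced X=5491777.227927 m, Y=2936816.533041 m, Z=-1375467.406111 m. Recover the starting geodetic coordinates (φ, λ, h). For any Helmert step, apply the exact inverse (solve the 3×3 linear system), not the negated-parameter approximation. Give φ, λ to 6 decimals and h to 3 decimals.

start: X=5491777.2279, Y=2936816.5330, Z=-1375467.4061 m
→ Helmert⁻¹: X=5492386.0809, Y=2936629.4592, Z=-1375103.2552
→ geod (Bowring, a=6378388.000): φ=-12.53206300°, λ=28.13220400°, h=781.4460 m

φ=-12.532063°, λ=28.132204°, h=781.446 m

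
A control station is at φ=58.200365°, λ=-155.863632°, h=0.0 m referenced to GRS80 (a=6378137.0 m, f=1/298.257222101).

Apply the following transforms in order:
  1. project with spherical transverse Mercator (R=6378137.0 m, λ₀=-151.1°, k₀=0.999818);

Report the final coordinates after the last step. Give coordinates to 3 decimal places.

E=-279239.654 m, N=6487530.407 m

start: φ=58.200365°, λ=-155.863632°, h=0.000 m
→ tm (R=6378137.0, λ₀=-151.1°): E=-279239.6537, N=6487530.4067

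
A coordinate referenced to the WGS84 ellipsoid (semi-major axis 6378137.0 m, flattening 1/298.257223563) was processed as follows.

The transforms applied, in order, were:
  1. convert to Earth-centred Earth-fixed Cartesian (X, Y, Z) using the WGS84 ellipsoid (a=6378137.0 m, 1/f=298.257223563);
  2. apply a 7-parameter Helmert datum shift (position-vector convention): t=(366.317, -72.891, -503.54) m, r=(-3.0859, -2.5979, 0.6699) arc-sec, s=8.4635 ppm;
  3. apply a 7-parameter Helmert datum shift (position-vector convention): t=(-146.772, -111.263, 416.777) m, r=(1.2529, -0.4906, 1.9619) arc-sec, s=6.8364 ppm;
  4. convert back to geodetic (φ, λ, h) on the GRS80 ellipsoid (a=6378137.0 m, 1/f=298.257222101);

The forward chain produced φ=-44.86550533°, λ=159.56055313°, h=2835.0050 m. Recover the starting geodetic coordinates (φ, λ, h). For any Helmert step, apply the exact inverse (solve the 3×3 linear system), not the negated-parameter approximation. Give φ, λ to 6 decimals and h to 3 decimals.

φ=-44.862260°, λ=159.558434°, h=2867.359 m

start: φ=-44.865505°, λ=159.560553°, h=2835.005 m
→ ECEF (a=6378137.000, f=1/298.257222101): X=-4244945.9778, Y=1582008.8711, Z=-4478767.2144
→ Helmert⁻¹: X=-4244765.7921, Y=1582122.4851, Z=-4479152.8841
→ Helmert⁻¹: X=-4245147.4489, Y=1582262.7753, Z=-4478534.2998
→ geod (Bowring, a=6378137.000): φ=-44.86226000°, λ=159.55843400°, h=2867.3590 m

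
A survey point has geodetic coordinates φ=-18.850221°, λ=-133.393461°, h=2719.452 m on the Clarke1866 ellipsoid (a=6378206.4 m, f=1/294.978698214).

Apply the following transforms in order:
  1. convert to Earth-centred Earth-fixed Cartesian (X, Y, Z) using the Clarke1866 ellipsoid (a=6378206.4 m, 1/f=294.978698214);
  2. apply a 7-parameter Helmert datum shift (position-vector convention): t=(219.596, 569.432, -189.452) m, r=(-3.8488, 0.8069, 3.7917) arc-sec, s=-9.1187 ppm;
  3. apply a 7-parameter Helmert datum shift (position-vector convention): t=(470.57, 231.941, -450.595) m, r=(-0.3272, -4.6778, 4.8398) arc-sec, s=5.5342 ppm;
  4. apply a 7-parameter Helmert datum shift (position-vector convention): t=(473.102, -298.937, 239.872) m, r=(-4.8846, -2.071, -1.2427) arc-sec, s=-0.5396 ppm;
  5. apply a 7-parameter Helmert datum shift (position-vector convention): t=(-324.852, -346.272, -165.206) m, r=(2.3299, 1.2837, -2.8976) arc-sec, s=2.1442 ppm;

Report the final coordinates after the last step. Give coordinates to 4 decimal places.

X=-4149087.7922 m, Y=-4389578.3831 m, Z=-2048934.0312 m

start: φ=-18.850221°, λ=-133.393461°, h=2719.452 m
→ ECEF (a=6378206.400, f=1/294.978698214): X=-4150076.2706, Y=-4389586.0067, Z=-2048422.2144
→ Helmert 7p (PV): X=-4149746.1529, Y=-4389091.0584, Z=-2048494.8459
→ Helmert 7p (PV): X=-4149149.1049, Y=-4388984.0273, Z=-2049043.9262
→ Helmert 7p (PV): X=-4148679.6333, Y=-4389304.1221, Z=-2048740.6716
→ Helmert 7p (PV): X=-4149087.7922, Y=-4389578.3831, Z=-2048934.0312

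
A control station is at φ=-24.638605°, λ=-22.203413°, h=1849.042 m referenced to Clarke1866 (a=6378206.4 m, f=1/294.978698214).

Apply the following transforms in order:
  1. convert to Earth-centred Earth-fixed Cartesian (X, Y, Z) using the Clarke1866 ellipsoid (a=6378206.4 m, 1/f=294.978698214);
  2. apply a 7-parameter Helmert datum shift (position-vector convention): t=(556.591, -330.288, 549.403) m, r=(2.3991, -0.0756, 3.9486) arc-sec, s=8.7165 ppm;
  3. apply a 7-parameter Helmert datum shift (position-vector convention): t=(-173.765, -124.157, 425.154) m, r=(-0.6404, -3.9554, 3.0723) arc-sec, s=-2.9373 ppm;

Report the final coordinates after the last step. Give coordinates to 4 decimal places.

X=5372865.3311 m, Y=-2193040.3164 m, Z=-2642313.6955 m

start: φ=-24.638605°, λ=-22.203413°, h=1849.042 m
→ ECEF (a=6378206.400, f=1/294.978698214): X=5372325.1684, Y=-2192778.6148, Z=-2643359.2810
→ Helmert 7p (PV): X=5372971.5337, Y=-2192994.4253, Z=-2642856.4546
→ Helmert 7p (PV): X=5372865.3311, Y=-2193040.3164, Z=-2642313.6955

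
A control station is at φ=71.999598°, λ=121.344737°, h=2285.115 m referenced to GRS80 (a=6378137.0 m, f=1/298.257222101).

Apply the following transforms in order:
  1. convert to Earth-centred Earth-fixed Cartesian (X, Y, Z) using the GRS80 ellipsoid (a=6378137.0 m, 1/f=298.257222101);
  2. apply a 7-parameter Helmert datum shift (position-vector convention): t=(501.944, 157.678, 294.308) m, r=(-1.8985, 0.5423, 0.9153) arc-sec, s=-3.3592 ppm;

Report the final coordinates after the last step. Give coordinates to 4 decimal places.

start: φ=71.999598°, λ=121.344737°, h=2285.115 m
→ ECEF (a=6378137.000, f=1/298.257222101): X=-1028769.9913, Y=1689057.0194, Z=6045845.6788
→ Helmert 7p (PV): X=-1028256.1912, Y=1689260.1053, Z=6046106.8360

X=-1028256.1912 m, Y=1689260.1053 m, Z=6046106.8360 m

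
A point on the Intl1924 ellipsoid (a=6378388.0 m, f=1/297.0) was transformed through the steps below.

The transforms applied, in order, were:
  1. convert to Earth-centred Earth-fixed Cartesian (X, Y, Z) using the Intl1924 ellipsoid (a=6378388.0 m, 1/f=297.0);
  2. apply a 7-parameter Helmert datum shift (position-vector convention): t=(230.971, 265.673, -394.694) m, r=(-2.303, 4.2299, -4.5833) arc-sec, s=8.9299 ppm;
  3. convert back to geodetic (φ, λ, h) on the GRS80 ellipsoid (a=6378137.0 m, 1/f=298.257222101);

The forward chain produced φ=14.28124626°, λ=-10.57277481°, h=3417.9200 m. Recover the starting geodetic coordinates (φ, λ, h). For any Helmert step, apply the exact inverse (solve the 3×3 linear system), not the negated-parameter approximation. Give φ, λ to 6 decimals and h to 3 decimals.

start: φ=14.281246°, λ=-10.572775°, h=3417.920 m
→ ECEF (a=6378137.000, f=1/298.257222101): X=6080586.9031, Y=-1134960.6739, Z=1563999.3051
→ Helmert⁻¹: X=6080294.7748, Y=-1135098.5705, Z=1564492.0451
→ geod (Bowring, a=6378388.000): φ=14.28653700°, λ=-10.57452700°, h=3040.2680 m

φ=14.286537°, λ=-10.574527°, h=3040.268 m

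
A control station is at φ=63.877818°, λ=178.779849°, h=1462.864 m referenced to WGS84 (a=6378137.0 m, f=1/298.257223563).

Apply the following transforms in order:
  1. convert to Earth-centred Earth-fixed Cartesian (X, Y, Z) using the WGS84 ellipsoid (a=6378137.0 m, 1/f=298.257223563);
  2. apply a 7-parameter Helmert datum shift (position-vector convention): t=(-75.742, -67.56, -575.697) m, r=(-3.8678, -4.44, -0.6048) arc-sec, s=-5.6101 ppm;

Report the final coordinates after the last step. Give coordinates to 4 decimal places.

X=-2816005.8957 m, Y=60021.1991 m, Z=5704375.0960 m

start: φ=63.877818°, λ=178.779849°, h=1462.864 m
→ ECEF (a=6378137.000, f=1/298.257223563): X=-2815823.3221, Y=59973.8609, Z=5705044.5358
→ Helmert 7p (PV): X=-2816005.8957, Y=60021.1991, Z=5704375.0960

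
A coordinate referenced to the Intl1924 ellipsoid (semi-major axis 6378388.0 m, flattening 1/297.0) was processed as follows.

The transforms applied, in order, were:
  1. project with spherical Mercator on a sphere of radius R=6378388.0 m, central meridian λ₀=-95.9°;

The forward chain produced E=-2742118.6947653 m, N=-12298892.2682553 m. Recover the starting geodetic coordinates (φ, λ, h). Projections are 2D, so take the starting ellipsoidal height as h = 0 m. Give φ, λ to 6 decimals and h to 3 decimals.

start: E=-2742118.6948, N=-12298892.2683 m
→ merc⁻¹: φ=-73.45346300°, λ=-120.53190200°

φ=-73.453463°, λ=-120.531902°, h=0.000 m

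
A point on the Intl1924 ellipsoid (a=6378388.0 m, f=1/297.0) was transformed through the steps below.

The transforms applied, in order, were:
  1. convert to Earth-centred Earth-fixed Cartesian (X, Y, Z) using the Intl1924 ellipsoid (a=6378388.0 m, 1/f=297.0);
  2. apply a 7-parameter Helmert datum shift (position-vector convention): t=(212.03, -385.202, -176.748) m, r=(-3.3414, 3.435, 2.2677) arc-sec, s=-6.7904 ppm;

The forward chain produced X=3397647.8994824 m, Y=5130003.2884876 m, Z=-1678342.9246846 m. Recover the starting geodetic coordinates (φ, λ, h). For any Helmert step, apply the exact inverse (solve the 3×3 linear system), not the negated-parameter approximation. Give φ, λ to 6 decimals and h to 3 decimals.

φ=-15.352058°, λ=56.486048°, h=1212.689 m

start: X=3397647.8995, Y=5130003.2885, Z=-1678342.9247 m
→ Helmert⁻¹: X=3397543.2889, Y=5130413.1586, Z=-1678037.8812
→ geod (Bowring, a=6378388.000): φ=-15.35205800°, λ=56.48604800°, h=1212.6890 m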